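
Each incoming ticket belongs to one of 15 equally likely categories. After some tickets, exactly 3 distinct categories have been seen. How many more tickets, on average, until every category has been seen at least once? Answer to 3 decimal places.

46.548

From k distinct to k+1 distinct takes on average 15/(15-k) tickets.
Sum over k = 3,...,14: E = 15/12 + 15/11 + 15/10 + ... + 15/2 + 15/1 = 46.5482.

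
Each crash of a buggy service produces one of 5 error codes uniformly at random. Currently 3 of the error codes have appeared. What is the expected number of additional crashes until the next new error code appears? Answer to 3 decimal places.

Each crash yields a new error code with probability (5-3)/5 = 2/5, so the wait is geometric with mean 5/2.
E = 5/2 = 2.5000.

2.500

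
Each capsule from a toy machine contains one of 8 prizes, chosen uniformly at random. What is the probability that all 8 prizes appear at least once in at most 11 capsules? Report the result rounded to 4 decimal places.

Let A_i be the event that prize i is missing after 11 capsules. By inclusion–exclusion on the A_i,
P(all seen) = Σ_{j=0}^{8} (-1)^j C(8,j)((8-j)/8)^11
= 1.00000 - 1.84153 + 1.18258 - 0.31832 + 0.03418 - 0.00115 + 0.00001 - 0.00000 + 0.00000
= 0.05576.

0.0558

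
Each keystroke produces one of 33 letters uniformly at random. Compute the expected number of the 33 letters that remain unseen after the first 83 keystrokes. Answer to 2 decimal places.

2.57

For each letter, P(unseen after 83) = (32/33)^83 = 0.078.
By linearity of expectation, E[unseen] = 33·(32/33)^83 = 2.566.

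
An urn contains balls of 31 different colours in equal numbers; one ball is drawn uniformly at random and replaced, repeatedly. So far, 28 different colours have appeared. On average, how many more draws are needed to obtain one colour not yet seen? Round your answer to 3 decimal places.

Each draw yields a new colour with probability (31-28)/31 = 3/31, so the wait is geometric with mean 31/3.
E = 31/3 = 10.3333.

10.333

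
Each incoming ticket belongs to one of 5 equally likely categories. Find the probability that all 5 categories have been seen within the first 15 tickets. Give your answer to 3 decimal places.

0.829

By inclusion–exclusion over which categories are missing,
P(all seen) = Σ_{j=0}^{5} (-1)^j C(5,j)((5-j)/5)^15
= 1.0000 - 0.1759 + 0.0047 - 0.0000 + 0.0000 - 0.0000
= 0.8288.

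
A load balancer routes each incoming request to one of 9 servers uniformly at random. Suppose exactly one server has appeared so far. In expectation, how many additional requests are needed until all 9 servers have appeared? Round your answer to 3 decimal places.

With k distinct servers already seen, the next new one takes an expected 9/(9-k) requests.
Sum over k = 1,...,8: E = 9/8 + 9/7 + 9/6 + ... + 9/2 + 9/1 = 24.4607.

24.461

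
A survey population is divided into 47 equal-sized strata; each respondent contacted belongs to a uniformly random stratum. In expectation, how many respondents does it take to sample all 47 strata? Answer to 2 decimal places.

Split into phases: going from k distinct to k+1 distinct takes on average 47/(47-k) respondents.
E[T] = 47/47 + 47/46 + 47/45 + ... + 47/2 + 47/1 = 47·H_{47}.
H_{47} = 4.438, so E[T] = 208.584.

208.58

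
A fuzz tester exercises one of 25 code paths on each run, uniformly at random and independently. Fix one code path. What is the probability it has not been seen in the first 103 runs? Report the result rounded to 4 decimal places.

Each run misses the fixed code path with probability (25-1)/25 = 24/25, independently.
P(still missing after 103) = (24/25)^103 = 0.01493.

0.0149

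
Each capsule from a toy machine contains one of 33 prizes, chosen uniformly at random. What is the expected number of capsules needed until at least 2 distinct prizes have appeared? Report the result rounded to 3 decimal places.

With k distinct prizes already seen, the next new one arrives after an expected 33/(33-k) capsules.
Sum over k = 0,...,1: E = 33/33 + 33/32 = 2.0313.

2.031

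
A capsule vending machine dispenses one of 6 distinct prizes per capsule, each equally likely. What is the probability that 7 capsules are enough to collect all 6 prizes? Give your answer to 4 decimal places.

0.0540

By inclusion–exclusion over which prizes are missing,
P(all seen) = Σ_{j=0}^{6} (-1)^j C(6,j)((6-j)/6)^7
= 1.00000 - 1.67449 + 0.87791 - 0.15625 + 0.00686 - 0.00002 + 0.00000
= 0.05401.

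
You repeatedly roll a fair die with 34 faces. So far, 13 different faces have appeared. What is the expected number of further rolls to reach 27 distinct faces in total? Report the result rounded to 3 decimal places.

From k distinct to k+1 distinct takes on average 34/(34-k) rolls.
Sum over k = 13,...,26: E = 34/21 + 34/20 + 34/19 + ... + 34/9 + 34/8 = 35.7851.

35.785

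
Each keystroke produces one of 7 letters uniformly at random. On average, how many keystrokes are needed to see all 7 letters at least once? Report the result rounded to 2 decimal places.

The wait to go from k to k+1 distinct letters is geometric with mean 7/(7-k).
E[T] = 7/7 + 7/6 + 7/5 + ... + 7/2 + 7/1 = 7·H_{7}.
H_{7} = 2.593, so E[T] = 18.150.

18.15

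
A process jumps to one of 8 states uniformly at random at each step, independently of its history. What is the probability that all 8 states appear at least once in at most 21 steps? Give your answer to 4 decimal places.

Let A_i be the event that state i is missing after 21 steps. By inclusion–exclusion on the A_i,
P(all seen) = Σ_{j=0}^{8} (-1)^j C(8,j)((8-j)/8)^21
= 1.00000 - 0.48446 + 0.06660 - 0.00290 + 0.00003 - 0.00000 + 0.00000 - 0.00000 + 0.00000
= 0.57927.

0.5793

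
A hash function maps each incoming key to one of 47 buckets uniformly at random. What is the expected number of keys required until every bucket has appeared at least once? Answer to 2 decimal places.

Split into phases: going from k distinct to k+1 distinct takes on average 47/(47-k) keys.
E[T] = 47/47 + 47/46 + 47/45 + ... + 47/2 + 47/1 = 47·H_{47}.
H_{47} = 4.438, so E[T] = 208.584.

208.58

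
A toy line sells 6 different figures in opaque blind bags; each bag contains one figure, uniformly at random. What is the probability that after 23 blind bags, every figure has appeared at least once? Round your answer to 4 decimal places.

0.9108

By inclusion–exclusion over which figures are missing,
P(all seen) = Σ_{j=0}^{6} (-1)^j C(6,j)((6-j)/6)^23
= 1.00000 - 0.09057 + 0.00134 - 0.00000 + 0.00000 - 0.00000 + 0.00000
= 0.91076.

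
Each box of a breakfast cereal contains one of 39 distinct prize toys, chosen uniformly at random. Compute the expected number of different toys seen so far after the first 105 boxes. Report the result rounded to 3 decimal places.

For each toy, P(seen in 105 boxes) = 1 - (38/39)^105 = 0.9346.
By linearity of expectation, E[distinct seen] = 39·(1 - (38/39)^105) = 36.4499.

36.450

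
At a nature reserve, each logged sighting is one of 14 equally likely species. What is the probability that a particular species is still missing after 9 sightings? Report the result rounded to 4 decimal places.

Each sighting misses the fixed species with probability (14-1)/14 = 13/14, independently.
P(still missing after 9) = (13/14)^9 = 0.51326.

0.5133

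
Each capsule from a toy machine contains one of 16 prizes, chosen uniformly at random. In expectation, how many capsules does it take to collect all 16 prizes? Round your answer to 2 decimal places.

The wait to go from k to k+1 distinct prizes is geometric with mean 16/(16-k).
E[T] = 16/16 + 16/15 + 16/14 + ... + 16/2 + 16/1 = 16·H_{16}.
H_{16} = 3.381, so E[T] = 54.092.

54.09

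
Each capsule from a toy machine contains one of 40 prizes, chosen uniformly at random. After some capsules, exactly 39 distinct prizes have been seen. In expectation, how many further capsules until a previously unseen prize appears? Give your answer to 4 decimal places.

Each capsule yields a new prize with probability (40-39)/40 = 1/40, so the wait is geometric with mean 40/1.
E = 40/1 = 40.00000.

40.0000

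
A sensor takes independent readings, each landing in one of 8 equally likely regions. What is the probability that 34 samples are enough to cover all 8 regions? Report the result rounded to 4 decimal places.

Let A_i be the event that region i is missing after 34 samples. By inclusion–exclusion on the A_i,
P(all seen) = Σ_{j=0}^{8} (-1)^j C(8,j)((8-j)/8)^34
= 1.00000 - 0.08538 + 0.00158 - 0.00001 + 0.00000 - 0.00000 + 0.00000 - 0.00000 + 0.00000
= 0.91619.

0.9162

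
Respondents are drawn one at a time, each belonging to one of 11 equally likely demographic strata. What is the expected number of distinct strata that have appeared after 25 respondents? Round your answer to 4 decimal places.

For each stratum, P(seen in 25 respondents) = 1 - (10/11)^25 = 0.90770.
By linearity of expectation, E[distinct seen] = 11·(1 - (10/11)^25) = 9.98474.

9.9847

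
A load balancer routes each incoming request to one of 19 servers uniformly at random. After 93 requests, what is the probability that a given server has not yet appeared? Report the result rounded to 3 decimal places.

0.007

On each request the fixed server fails to appear with probability 18/19.
P(still missing after 93) = (18/19)^93 = 0.0066.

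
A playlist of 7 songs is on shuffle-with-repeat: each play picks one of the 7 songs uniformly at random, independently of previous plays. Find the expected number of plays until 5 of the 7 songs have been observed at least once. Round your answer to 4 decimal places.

Going from k to k+1 distinct takes a geometric number of plays with mean 7/(7-k).
Sum over k = 0,...,4: E = 7/7 + 7/6 + 7/5 + 7/4 + 7/3 = 7.65000.

7.6500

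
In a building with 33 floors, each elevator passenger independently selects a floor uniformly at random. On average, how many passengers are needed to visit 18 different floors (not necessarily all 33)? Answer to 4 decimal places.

25.4288

With k distinct floors already seen, the next new one arrives after an expected 33/(33-k) passengers.
Sum over k = 0,...,17: E = 33/33 + 33/32 + 33/31 + ... + 33/17 + 33/16 = 25.42878.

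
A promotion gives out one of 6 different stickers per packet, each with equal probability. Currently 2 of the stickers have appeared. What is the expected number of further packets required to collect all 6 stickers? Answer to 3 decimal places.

From k distinct to k+1 distinct takes on average 6/(6-k) packets.
Sum over k = 2,...,5: E = 6/4 + 6/3 + 6/2 + 6/1 = 12.5000.

12.500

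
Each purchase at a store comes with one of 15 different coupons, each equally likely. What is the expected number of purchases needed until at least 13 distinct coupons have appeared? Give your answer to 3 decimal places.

27.273

With k distinct coupons already seen, the next new one arrives after an expected 15/(15-k) purchases.
Sum over k = 0,...,12: E = 15/15 + 15/14 + 15/13 + ... + 15/4 + 15/3 = 27.2734.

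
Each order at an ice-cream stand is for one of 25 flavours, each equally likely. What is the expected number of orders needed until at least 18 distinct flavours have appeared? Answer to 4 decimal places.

Going from k to k+1 distinct takes a geometric number of orders with mean 25/(25-k).
Sum over k = 0,...,17: E = 25/25 + 25/24 + 25/23 + ... + 25/9 + 25/8 = 30.57753.

30.5775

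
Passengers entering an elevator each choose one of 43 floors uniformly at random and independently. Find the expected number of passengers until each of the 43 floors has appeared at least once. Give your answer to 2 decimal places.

187.05

The wait to go from k to k+1 distinct floors is geometric with mean 43/(43-k).
E[T] = 43/43 + 43/42 + 43/41 + ... + 43/2 + 43/1 = 43·H_{43}.
H_{43} = 4.350, so E[T] = 187.050.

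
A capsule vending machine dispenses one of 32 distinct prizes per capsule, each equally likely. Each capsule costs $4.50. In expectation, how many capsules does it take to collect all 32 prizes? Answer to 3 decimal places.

129.872

After k distinct prizes have appeared, the next capsule gives a new one with probability (32-k)/32, so the expected wait for the (k+1)-th is 32/(32-k).
E[T] = 32/32 + 32/31 + 32/30 + ... + 32/2 + 32/1 = 32·H_{32}.
H_{32} = 4.0585, so E[T] = 129.8718.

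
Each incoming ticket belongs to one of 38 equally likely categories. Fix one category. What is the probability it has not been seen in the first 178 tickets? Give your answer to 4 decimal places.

0.0087

On each ticket the fixed category fails to appear with probability 37/38.
P(still missing after 178) = (37/38)^178 = 0.00868.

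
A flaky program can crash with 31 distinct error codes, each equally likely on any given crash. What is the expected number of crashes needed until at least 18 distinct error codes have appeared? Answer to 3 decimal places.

26.260

Going from k to k+1 distinct takes a geometric number of crashes with mean 31/(31-k).
Sum over k = 0,...,17: E = 31/31 + 31/30 + 31/29 + ... + 31/15 + 31/14 = 26.2605.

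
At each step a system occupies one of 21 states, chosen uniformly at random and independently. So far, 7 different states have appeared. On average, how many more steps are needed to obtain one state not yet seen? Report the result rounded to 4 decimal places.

The number of steps until the next new state is geometric with success probability 14/21, so its mean is 21/14.
E = 21/14 = 1.50000.

1.5000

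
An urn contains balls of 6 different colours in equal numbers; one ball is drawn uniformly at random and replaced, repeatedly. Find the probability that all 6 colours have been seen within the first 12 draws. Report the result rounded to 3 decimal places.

0.438

Let A_i be the event that colour i is missing after 12 draws. By inclusion–exclusion on the A_i,
P(all seen) = Σ_{j=0}^{6} (-1)^j C(6,j)((6-j)/6)^12
= 1.0000 - 0.6729 + 0.1156 - 0.0049 + 0.0000 - 0.0000 + 0.0000
= 0.4378.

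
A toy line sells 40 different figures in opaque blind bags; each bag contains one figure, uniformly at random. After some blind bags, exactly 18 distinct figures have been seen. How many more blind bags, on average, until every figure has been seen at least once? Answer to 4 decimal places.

From k distinct to k+1 distinct takes on average 40/(40-k) blind bags.
Sum over k = 18,...,39: E = 40/22 + 40/21 + 40/20 + ... + 40/2 + 40/1 = 147.63253.

147.6325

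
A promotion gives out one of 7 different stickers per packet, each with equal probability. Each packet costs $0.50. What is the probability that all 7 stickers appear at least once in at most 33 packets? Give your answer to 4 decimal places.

Let A_i be the event that sticker i is missing after 33 packets. By inclusion–exclusion on the A_i,
P(all seen) = Σ_{j=0}^{7} (-1)^j C(7,j)((7-j)/7)^33
= 1.00000 - 0.04324 + 0.00032 - 0.00000 + 0.00000 - 0.00000 + 0.00000 - 0.00000
= 0.95708.

0.9571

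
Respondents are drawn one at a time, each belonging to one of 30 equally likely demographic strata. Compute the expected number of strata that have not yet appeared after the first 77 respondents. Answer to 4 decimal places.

For each stratum, P(unseen after 77) = (29/30)^77 = 0.07350.
By linearity of expectation, E[unseen] = 30·(29/30)^77 = 2.20511.

2.2051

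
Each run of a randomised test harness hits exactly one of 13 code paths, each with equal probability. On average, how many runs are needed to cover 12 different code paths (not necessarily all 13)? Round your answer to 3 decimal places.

With k distinct code paths already seen, the next new one arrives after an expected 13/(13-k) runs.
Sum over k = 0,...,11: E = 13/13 + 13/12 + 13/11 + ... + 13/3 + 13/2 = 28.3417.

28.342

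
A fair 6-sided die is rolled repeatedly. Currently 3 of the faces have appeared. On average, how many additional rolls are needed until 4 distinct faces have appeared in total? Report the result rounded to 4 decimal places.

2.0000

The wait to go from k to k+1 distinct faces is geometric with mean 6/(6-k).
Only the k = 3 term is needed: E = 6/3 = 2.00000.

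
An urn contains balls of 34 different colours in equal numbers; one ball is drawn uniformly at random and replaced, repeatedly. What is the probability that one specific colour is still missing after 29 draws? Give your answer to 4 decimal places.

0.4207

Each draw misses the fixed colour with probability (34-1)/34 = 33/34, independently.
P(still missing after 29) = (33/34)^29 = 0.42074.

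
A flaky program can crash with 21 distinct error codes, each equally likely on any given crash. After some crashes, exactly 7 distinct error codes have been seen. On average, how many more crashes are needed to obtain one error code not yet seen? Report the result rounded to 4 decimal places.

Each crash yields a new error code with probability (21-7)/21 = 14/21, so the wait is geometric with mean 21/14.
E = 21/14 = 1.50000.

1.5000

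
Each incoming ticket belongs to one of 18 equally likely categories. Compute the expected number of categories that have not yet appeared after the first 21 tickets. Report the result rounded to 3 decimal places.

5.420

For each category, P(unseen after 21) = (17/18)^21 = 0.3011.
By linearity of expectation, E[unseen] = 18·(17/18)^21 = 5.4197.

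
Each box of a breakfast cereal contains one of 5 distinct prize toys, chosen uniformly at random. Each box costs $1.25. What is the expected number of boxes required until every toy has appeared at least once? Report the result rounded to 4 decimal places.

11.4167

The wait to go from k to k+1 distinct toys is geometric with mean 5/(5-k).
E[T] = 5/5 + 5/4 + 5/3 + 5/2 + 5/1 = 5·H_{5}.
H_{5} = 2.28333, so E[T] = 11.41667.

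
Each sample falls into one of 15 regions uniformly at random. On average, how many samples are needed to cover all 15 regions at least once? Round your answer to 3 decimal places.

Split into phases: going from k distinct to k+1 distinct takes on average 15/(15-k) samples.
E[T] = 15/15 + 15/14 + 15/13 + ... + 15/2 + 15/1 = 15·H_{15}.
H_{15} = 3.3182, so E[T] = 49.7734.

49.773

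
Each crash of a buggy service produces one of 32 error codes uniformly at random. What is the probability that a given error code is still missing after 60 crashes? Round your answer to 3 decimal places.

0.149

Each crash misses the fixed error code with probability (32-1)/32 = 31/32, independently.
P(still missing after 60) = (31/32)^60 = 0.1488.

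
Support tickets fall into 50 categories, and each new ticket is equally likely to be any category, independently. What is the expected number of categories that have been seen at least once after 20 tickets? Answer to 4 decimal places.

16.6196

For each category, P(seen in 20 tickets) = 1 - (49/50)^20 = 0.33239.
By linearity of expectation, E[distinct seen] = 50·(1 - (49/50)^20) = 16.61960.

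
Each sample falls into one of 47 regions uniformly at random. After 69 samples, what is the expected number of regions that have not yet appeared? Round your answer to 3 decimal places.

For each region, P(unseen after 69) = (46/47)^69 = 0.2267.
By linearity of expectation, E[unseen] = 47·(46/47)^69 = 10.6570.

10.657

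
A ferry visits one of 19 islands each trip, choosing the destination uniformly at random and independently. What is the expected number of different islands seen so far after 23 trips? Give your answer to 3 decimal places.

For each island, P(seen in 23 trips) = 1 - (18/19)^23 = 0.7116.
By linearity of expectation, E[distinct seen] = 19·(1 - (18/19)^23) = 13.5212.

13.521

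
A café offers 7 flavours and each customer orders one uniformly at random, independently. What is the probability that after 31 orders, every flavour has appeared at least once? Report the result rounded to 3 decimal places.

Let A_i be the event that flavour i is missing after 31 orders. By inclusion–exclusion on the A_i,
P(all seen) = Σ_{j=0}^{7} (-1)^j C(7,j)((7-j)/7)^31
= 1.0000 - 0.0589 + 0.0006 - 0.0000 + 0.0000 - 0.0000 + 0.0000 - 0.0000
= 0.9418.

0.942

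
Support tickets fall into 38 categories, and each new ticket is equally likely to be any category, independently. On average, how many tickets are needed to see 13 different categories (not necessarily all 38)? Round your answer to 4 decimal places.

With k distinct categories already seen, the next new one arrives after an expected 38/(38-k) tickets.
Sum over k = 0,...,12: E = 38/38 + 38/37 + 38/36 + ... + 38/27 + 38/26 = 15.65387.

15.6539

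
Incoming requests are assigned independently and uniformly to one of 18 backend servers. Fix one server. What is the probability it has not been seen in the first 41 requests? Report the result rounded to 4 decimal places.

Each request misses the fixed server with probability (18-1)/18 = 17/18, independently.
P(still missing after 41) = (17/18)^41 = 0.09599.

0.0960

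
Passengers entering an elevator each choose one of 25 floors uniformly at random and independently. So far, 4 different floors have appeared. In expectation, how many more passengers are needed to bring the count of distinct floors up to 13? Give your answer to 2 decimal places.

13.55

From k distinct to k+1 distinct takes on average 25/(25-k) passengers.
Sum over k = 4,...,12: E = 25/21 + 25/20 + 25/19 + ... + 25/14 + 25/13 = 13.554.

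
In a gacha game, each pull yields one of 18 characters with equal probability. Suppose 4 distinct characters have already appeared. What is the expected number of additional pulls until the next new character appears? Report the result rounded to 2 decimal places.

1.29

Each pull yields a new character with probability (18-4)/18 = 14/18, so the wait is geometric with mean 18/14.
E = 18/14 = 1.286.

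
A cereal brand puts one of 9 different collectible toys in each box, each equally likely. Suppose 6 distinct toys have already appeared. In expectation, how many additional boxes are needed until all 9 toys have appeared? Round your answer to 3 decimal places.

16.500

From k distinct to k+1 distinct takes on average 9/(9-k) boxes.
Sum over k = 6,...,8: E = 9/3 + 9/2 + 9/1 = 16.5000.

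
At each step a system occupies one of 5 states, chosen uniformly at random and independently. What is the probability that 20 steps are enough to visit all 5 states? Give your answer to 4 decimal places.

0.9427

Let A_i be the event that state i is missing after 20 steps. By inclusion–exclusion on the A_i,
P(all seen) = Σ_{j=0}^{5} (-1)^j C(5,j)((5-j)/5)^20
= 1.00000 - 0.05765 + 0.00037 - 0.00000 + 0.00000 - 0.00000
= 0.94272.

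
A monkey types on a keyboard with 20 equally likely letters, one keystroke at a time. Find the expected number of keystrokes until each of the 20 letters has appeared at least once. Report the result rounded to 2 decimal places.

The wait to go from k to k+1 distinct letters is geometric with mean 20/(20-k).
E[T] = 20/20 + 20/19 + 20/18 + ... + 20/2 + 20/1 = 20·H_{20}.
H_{20} = 3.598, so E[T] = 71.955.

71.95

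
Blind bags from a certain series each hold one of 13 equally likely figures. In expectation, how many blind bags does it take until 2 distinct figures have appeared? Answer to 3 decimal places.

2.083

Going from k to k+1 distinct takes a geometric number of blind bags with mean 13/(13-k).
Sum over k = 0,...,1: E = 13/13 + 13/12 = 2.0833.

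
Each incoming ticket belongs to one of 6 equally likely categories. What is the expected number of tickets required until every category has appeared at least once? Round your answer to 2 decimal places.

14.70

After k distinct categories have appeared, the next ticket gives a new one with probability (6-k)/6, so the expected wait for the (k+1)-th is 6/(6-k).
E[T] = 6/6 + 6/5 + 6/4 + 6/3 + 6/2 + 6/1 = 6·H_{6}.
H_{6} = 2.450, so E[T] = 14.700.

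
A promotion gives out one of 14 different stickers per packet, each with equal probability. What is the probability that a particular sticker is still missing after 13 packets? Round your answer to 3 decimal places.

0.382

On each packet the fixed sticker fails to appear with probability 13/14.
P(still missing after 13) = (13/14)^13 = 0.3816.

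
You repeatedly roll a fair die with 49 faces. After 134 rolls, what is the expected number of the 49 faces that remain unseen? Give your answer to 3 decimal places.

For each face, P(unseen after 134) = (48/49)^134 = 0.0631.
By linearity of expectation, E[unseen] = 49·(48/49)^134 = 3.0921.

3.092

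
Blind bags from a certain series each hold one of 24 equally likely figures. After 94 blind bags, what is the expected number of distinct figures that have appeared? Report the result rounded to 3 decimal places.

23.561

For each figure, P(seen in 94 blind bags) = 1 - (23/24)^94 = 0.9817.
By linearity of expectation, E[distinct seen] = 24·(1 - (23/24)^94) = 23.5607.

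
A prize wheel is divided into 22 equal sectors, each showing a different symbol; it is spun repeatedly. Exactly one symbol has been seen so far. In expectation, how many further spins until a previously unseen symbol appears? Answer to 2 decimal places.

1.05

The number of spins until the next new symbol is geometric with success probability 21/22, so its mean is 22/21.
E = 22/21 = 1.048.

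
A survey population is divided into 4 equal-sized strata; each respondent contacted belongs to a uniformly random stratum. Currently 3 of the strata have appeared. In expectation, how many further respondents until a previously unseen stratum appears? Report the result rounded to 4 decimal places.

The number of respondents until the next new stratum is geometric with success probability 1/4, so its mean is 4/1.
E = 4/1 = 4.00000.

4.0000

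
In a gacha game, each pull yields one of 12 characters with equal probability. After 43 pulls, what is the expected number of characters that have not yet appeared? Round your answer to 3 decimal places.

0.285

For each character, P(unseen after 43) = (11/12)^43 = 0.0237.
By linearity of expectation, E[unseen] = 12·(11/12)^43 = 0.2846.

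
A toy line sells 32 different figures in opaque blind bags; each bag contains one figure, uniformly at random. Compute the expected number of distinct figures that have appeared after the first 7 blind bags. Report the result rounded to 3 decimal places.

6.377

For each figure, P(seen in 7 blind bags) = 1 - (31/32)^7 = 0.1993.
By linearity of expectation, E[distinct seen] = 32·(1 - (31/32)^7) = 6.3769.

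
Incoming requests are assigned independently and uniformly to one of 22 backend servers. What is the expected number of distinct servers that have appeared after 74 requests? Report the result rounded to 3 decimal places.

21.296

For each server, P(seen in 74 requests) = 1 - (21/22)^74 = 0.9680.
By linearity of expectation, E[distinct seen] = 22·(1 - (21/22)^74) = 21.2963.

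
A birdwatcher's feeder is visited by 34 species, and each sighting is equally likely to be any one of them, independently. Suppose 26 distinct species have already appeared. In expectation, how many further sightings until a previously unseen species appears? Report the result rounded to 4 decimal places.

4.2500

Each sighting yields a new species with probability (34-26)/34 = 8/34, so the wait is geometric with mean 34/8.
E = 34/8 = 4.25000.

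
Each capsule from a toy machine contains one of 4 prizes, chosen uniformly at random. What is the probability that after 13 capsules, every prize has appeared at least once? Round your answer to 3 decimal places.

0.906

Let A_i be the event that prize i is missing after 13 capsules. By inclusion–exclusion on the A_i,
P(all seen) = Σ_{j=0}^{4} (-1)^j C(4,j)((4-j)/4)^13
= 1.0000 - 0.0950 + 0.0007 - 0.0000 + 0.0000
= 0.9057.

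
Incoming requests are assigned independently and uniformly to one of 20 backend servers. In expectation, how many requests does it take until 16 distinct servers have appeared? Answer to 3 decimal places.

With k distinct servers already seen, the next new one arrives after an expected 20/(20-k) requests.
Sum over k = 0,...,15: E = 20/20 + 20/19 + 20/18 + ... + 20/6 + 20/5 = 30.2881.

30.288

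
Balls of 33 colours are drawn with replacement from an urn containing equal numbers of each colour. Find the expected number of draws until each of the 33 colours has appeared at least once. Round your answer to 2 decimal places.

134.93

Split into phases: going from k distinct to k+1 distinct takes on average 33/(33-k) draws.
E[T] = 33/33 + 33/32 + 33/31 + ... + 33/2 + 33/1 = 33·H_{33}.
H_{33} = 4.089, so E[T] = 134.930.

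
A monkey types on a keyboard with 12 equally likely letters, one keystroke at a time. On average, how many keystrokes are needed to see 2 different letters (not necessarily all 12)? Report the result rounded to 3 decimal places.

2.091

Going from k to k+1 distinct takes a geometric number of keystrokes with mean 12/(12-k).
Sum over k = 0,...,1: E = 12/12 + 12/11 = 2.0909.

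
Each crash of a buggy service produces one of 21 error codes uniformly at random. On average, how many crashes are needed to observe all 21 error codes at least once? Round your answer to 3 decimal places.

Split into phases: going from k distinct to k+1 distinct takes on average 21/(21-k) crashes.
E[T] = 21/21 + 21/20 + 21/19 + ... + 21/2 + 21/1 = 21·H_{21}.
H_{21} = 3.6454, so E[T] = 76.5525.

76.553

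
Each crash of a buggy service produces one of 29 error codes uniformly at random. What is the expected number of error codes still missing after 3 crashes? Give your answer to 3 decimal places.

For each error code, P(unseen after 3) = (28/29)^3 = 0.9001.
By linearity of expectation, E[unseen] = 29·(28/29)^3 = 26.1023.

26.102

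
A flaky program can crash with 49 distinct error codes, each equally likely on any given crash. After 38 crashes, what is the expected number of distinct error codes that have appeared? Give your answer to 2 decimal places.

For each error code, P(seen in 38 crashes) = 1 - (48/49)^38 = 0.543.
By linearity of expectation, E[distinct seen] = 49·(1 - (48/49)^38) = 26.617.

26.62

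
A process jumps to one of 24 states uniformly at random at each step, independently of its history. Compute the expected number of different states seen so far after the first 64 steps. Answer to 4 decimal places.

22.4250

For each state, P(seen in 64 steps) = 1 - (23/24)^64 = 0.93438.
By linearity of expectation, E[distinct seen] = 24·(1 - (23/24)^64) = 22.42503.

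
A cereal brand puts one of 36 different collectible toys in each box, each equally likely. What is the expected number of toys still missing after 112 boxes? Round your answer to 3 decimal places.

1.535

For each toy, P(unseen after 112) = (35/36)^112 = 0.0426.
By linearity of expectation, E[unseen] = 36·(35/36)^112 = 1.5348.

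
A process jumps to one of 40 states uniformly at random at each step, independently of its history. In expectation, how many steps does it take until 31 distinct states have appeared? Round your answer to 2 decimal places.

With k distinct states already seen, the next new one arrives after an expected 40/(40-k) steps.
Sum over k = 0,...,30: E = 40/40 + 40/39 + 40/38 + ... + 40/11 + 40/10 = 57.983.

57.98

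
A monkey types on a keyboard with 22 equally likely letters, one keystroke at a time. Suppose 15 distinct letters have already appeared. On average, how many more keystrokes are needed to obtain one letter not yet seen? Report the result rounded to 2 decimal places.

3.14

The number of keystrokes until the next new letter is geometric with success probability 7/22, so its mean is 22/7.
E = 22/7 = 3.143.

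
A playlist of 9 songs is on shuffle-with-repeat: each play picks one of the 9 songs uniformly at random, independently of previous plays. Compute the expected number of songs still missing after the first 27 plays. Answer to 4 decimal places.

0.3742

For each song, P(unseen after 27) = (8/9)^27 = 0.04158.
By linearity of expectation, E[unseen] = 9·(8/9)^27 = 0.37422.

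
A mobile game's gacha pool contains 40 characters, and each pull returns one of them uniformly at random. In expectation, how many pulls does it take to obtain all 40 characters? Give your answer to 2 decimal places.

The wait to go from k to k+1 distinct characters is geometric with mean 40/(40-k).
E[T] = 40/40 + 40/39 + 40/38 + ... + 40/2 + 40/1 = 40·H_{40}.
H_{40} = 4.279, so E[T] = 171.142.

171.14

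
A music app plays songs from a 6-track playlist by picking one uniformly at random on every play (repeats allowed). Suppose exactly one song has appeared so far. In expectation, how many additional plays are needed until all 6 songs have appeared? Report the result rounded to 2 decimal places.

From k distinct to k+1 distinct takes on average 6/(6-k) plays.
Sum over k = 1,...,5: E = 6/5 + 6/4 + 6/3 + 6/2 + 6/1 = 13.700.

13.70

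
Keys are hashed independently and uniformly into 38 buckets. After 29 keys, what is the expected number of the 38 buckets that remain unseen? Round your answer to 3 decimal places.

For each bucket, P(unseen after 29) = (37/38)^29 = 0.4615.
By linearity of expectation, E[unseen] = 38·(37/38)^29 = 17.5351.

17.535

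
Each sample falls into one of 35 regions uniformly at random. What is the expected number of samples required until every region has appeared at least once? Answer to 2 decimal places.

145.14

Split into phases: going from k distinct to k+1 distinct takes on average 35/(35-k) samples.
E[T] = 35/35 + 35/34 + 35/33 + ... + 35/2 + 35/1 = 35·H_{35}.
H_{35} = 4.147, so E[T] = 145.137.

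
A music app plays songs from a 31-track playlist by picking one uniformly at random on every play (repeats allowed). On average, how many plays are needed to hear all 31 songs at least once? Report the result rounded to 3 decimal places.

After k distinct songs have appeared, the next play gives a new one with probability (31-k)/31, so the expected wait for the (k+1)-th is 31/(31-k).
E[T] = 31/31 + 31/30 + 31/29 + ... + 31/2 + 31/1 = 31·H_{31}.
H_{31} = 4.0272, so E[T] = 124.8446.

124.845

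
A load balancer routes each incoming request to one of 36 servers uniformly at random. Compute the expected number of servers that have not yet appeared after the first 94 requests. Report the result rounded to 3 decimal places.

For each server, P(unseen after 94) = (35/36)^94 = 0.0708.
By linearity of expectation, E[unseen] = 36·(35/36)^94 = 2.5484.

2.548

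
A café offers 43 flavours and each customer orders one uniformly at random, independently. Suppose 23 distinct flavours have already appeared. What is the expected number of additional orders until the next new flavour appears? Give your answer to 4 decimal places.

2.1500

The number of orders until the next new flavour is geometric with success probability 20/43, so its mean is 43/20.
E = 43/20 = 2.15000.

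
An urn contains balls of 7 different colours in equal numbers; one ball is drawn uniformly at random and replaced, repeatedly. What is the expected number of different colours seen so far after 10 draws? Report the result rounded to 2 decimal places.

5.50

For each colour, P(seen in 10 draws) = 1 - (6/7)^10 = 0.786.
By linearity of expectation, E[distinct seen] = 7·(1 - (6/7)^10) = 5.502.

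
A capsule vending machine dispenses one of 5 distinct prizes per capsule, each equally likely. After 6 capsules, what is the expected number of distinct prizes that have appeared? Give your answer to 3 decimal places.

For each prize, P(seen in 6 capsules) = 1 - (4/5)^6 = 0.7379.
By linearity of expectation, E[distinct seen] = 5·(1 - (4/5)^6) = 3.6893.

3.689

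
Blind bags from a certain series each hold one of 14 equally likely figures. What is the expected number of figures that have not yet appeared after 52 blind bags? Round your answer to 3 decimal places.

For each figure, P(unseen after 52) = (13/14)^52 = 0.0212.
By linearity of expectation, E[unseen] = 14·(13/14)^52 = 0.2968.

0.297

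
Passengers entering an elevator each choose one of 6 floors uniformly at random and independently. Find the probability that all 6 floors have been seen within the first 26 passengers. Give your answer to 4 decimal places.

0.9480

Let A_i be the event that floor i is missing after 26 passengers. By inclusion–exclusion on the A_i,
P(all seen) = Σ_{j=0}^{6} (-1)^j C(6,j)((6-j)/6)^26
= 1.00000 - 0.05241 + 0.00040 - 0.00000 + 0.00000 - 0.00000 + 0.00000
= 0.94798.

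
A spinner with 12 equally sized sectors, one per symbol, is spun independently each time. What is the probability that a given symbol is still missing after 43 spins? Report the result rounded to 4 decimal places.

Each spin misses the fixed symbol with probability (12-1)/12 = 11/12, independently.
P(still missing after 43) = (11/12)^43 = 0.02372.

0.0237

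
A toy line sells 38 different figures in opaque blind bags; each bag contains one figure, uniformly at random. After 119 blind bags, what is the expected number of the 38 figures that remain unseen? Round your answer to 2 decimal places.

For each figure, P(unseen after 119) = (37/38)^119 = 0.042.
By linearity of expectation, E[unseen] = 38·(37/38)^119 = 1.591.

1.59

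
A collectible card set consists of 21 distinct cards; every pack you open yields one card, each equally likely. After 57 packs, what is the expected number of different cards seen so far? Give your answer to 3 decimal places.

19.699

For each card, P(seen in 57 packs) = 1 - (20/21)^57 = 0.9380.
By linearity of expectation, E[distinct seen] = 21·(1 - (20/21)^57) = 19.6985.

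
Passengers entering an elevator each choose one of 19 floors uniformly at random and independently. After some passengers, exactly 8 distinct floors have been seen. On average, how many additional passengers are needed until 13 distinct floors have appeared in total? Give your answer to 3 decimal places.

10.828

The wait to go from k to k+1 distinct floors is geometric with mean 19/(19-k).
Sum over k = 8,...,12: E = 19/11 + 19/10 + 19/9 + 19/8 + 19/7 = 10.8277.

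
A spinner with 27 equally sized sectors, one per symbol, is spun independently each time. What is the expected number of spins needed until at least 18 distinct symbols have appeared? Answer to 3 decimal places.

With k distinct symbols already seen, the next new one arrives after an expected 27/(27-k) spins.
Sum over k = 0,...,17: E = 27/27 + 27/26 + 27/25 + ... + 27/11 + 27/10 = 28.6872.

28.687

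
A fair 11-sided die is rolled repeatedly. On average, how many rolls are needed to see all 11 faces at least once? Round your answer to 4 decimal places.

Split into phases: going from k distinct to k+1 distinct takes on average 11/(11-k) rolls.
E[T] = 11/11 + 11/10 + 11/9 + ... + 11/2 + 11/1 = 11·H_{11}.
H_{11} = 3.01988, so E[T] = 33.21865.

33.2187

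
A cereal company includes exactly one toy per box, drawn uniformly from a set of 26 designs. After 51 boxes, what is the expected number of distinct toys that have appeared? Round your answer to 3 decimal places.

22.482

For each toy, P(seen in 51 boxes) = 1 - (25/26)^51 = 0.8647.
By linearity of expectation, E[distinct seen] = 26·(1 - (25/26)^51) = 22.4822.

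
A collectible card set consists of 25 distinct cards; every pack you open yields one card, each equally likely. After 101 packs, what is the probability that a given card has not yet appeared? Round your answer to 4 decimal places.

Each pack misses the fixed card with probability (25-1)/25 = 24/25, independently.
P(still missing after 101) = (24/25)^101 = 0.01620.

0.0162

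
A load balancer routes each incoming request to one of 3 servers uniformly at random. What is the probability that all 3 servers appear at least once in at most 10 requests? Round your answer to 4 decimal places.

Let A_i be the event that server i is missing after 10 requests. By inclusion–exclusion on the A_i,
P(all seen) = Σ_{j=0}^{3} (-1)^j C(3,j)((3-j)/3)^10
= 1.00000 - 0.05202 + 0.00005 - 0.00000
= 0.94803.

0.9480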